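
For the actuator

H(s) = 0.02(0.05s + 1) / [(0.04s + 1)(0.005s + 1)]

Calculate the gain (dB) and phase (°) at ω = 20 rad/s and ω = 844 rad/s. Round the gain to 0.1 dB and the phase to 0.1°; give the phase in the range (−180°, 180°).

At ω = 20 rad/s:
zero (1 + j20·0.05) = 1 + j1 → |·| ≈ 1.4142, ∠ ≈ 45.00°
pole (1 + j20·0.04) = 1 + j0.8 → |·| ≈ 1.2806, ∠ ≈ 38.66°
pole (1 + j20·0.005) = 1 + j0.1 → |·| ≈ 1.005, ∠ ≈ 5.71°
|H| = 0.02 · 1.4142 / (1.2806 · 1.005) ≈ 0.021977
Gain = 20 log₁₀(0.021977) ≈ -33.16 dB
∠H = (45.00°) − (38.66° + 5.71°) = 0.63°

At ω = 844 rad/s:
zero (1 + j844·0.05) = 1 + j42.2 → |·| ≈ 42.212, ∠ ≈ 88.64°
pole (1 + j844·0.04) = 1 + j33.76 → |·| ≈ 33.775, ∠ ≈ 88.30°
pole (1 + j844·0.005) = 1 + j4.22 → |·| ≈ 4.3369, ∠ ≈ 76.67°
|H| = 0.02 · 42.212 / (33.775 · 4.3369) ≈ 0.0057636
Gain = 20 log₁₀(0.0057636) ≈ -44.79 dB
∠H = (88.64°) − (88.30° + 76.67°) = -76.33°

ω = 20: -33.2 dB, 0.6°; ω = 844: -44.8 dB, -76.3°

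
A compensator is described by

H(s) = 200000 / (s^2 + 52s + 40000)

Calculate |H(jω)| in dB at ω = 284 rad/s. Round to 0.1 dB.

At s = jω = j284:
quadratic: (j284)² + 52·j284 + 40000 = -40656 + j14768 → |·| ≈ 43255, ∠ ≈ 160.04°
|H| = 200000 / 43255 ≈ 4.6237
Gain = 20 log₁₀(4.6237) ≈ 13.30 dB

13.3 dB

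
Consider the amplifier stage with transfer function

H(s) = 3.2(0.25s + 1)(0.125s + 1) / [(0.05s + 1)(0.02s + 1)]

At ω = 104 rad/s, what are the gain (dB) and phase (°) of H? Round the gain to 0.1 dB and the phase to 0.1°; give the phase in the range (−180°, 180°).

39.0 dB, 30.0°

At ω = 104 rad/s:
zero (1 + j104·0.25) = 1 + j26 → |·| ≈ 26.019, ∠ ≈ 87.80°
zero (1 + j104·0.125) = 1 + j13 → |·| ≈ 13.038, ∠ ≈ 85.60°
pole (1 + j104·0.05) = 1 + j5.2 → |·| ≈ 5.2953, ∠ ≈ 79.11°
pole (1 + j104·0.02) = 1 + j2.08 → |·| ≈ 2.3079, ∠ ≈ 64.32°
|H| = 3.2 · 26.019 · 13.038 / (5.2953 · 2.3079) ≈ 88.827
Gain = 20 log₁₀(88.827) ≈ 38.97 dB
∠H = (87.80° + 85.60°) − (79.11° + 64.32°) = 29.97°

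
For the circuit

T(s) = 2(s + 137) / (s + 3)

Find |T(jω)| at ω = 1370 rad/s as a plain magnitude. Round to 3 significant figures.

At s = jω = j1370:
zero (s+137): 137 + j1370 → |·| = √(137²+1370²) = √1895669 ≈ 1376.8, ∠ = arctan(1370/137) ≈ 84.29°
pole (s+3): 3 + j1370 → |·| = √(3²+1370²) = √1876909 ≈ 1370, ∠ = arctan(1370/3) ≈ 89.87°
|T| = 2 · 1376.8 / 1370 ≈ 2.0099

2.01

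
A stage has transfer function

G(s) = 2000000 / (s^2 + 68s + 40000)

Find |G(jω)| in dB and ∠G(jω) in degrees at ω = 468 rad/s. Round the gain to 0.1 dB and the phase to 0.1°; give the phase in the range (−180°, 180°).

At s = jω = j468:
quadratic: (j468)² + 68·j468 + 40000 = -179024 + j31824 → |·| ≈ 1.8183e+05, ∠ ≈ 169.92°
|G| = 2000000 / 1.8183e+05 ≈ 10.999
Gain = 20 log₁₀(10.999) ≈ 20.83 dB
∠G = 0.00° − 169.92° = -169.92°

20.8 dB, -169.9°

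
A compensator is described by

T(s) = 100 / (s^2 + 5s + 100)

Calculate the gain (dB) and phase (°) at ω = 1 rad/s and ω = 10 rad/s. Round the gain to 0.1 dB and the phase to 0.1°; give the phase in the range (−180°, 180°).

ω = 1: 0.1 dB, -2.9°; ω = 10: 6.0 dB, -90.0°

At s = jω = j1:
quadratic: (j1)² + 5·j1 + 100 = 99 + j5 → |·| ≈ 99.126, ∠ ≈ 2.89°
|T| = 100 / 99.126 ≈ 1.0088
Gain = 20 log₁₀(1.0088) ≈ 0.08 dB
∠T = 0.00° − 2.89° = -2.89°

At s = jω = j10:
quadratic: (j10)² + 5·j10 + 100 = 0 + j50 → |·| ≈ 50, ∠ ≈ 90.00°
|T| = 100 / 50 ≈ 2
Gain = 20 log₁₀(2) ≈ 6.02 dB
∠T = 0.00° − 90.00° = -90.00°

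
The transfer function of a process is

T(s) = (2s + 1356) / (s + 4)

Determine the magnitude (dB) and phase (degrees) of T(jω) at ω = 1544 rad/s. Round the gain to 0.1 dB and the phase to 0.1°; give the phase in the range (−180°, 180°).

6.8 dB, -23.6°

Substitute s = j1544:
Numerator: 2(j1544) + 1356 = 1356 + j3088
Denominator: (j1544) + 4 = 4 + j1544
|N| = √(1356² + 3088²) ≈ 3372.6, ∠N ≈ 66.29°
|D| = √(4² + 1544²) ≈ 1544, ∠D ≈ 89.85°
|T| = 3372.6 / 1544 ≈ 2.1843
Gain = 20 log₁₀(2.1843) ≈ 6.79 dB
∠T = 66.29° − 89.85° = -23.56°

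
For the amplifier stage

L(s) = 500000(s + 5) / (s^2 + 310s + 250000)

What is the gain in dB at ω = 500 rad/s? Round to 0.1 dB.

64.2 dB

At s = jω = j500:
zero (s+5): 5 + j500 → |·| = √(5²+500²) = √250025 ≈ 500.02, ∠ = arctan(500/5) ≈ 89.43°
quadratic: (j500)² + 310·j500 + 250000 = 0 + j155000 → |·| ≈ 1.55e+05, ∠ ≈ 90.00°
|L| = 500000 · 500.02 / 1.55e+05 ≈ 1613
Gain = 20 log₁₀(1613) ≈ 64.15 dB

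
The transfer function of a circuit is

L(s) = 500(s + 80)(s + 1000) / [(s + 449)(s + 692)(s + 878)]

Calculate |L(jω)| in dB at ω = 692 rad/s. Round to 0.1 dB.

At s = jω = j692:
zero (s+80): 80 + j692 → |·| = √(80²+692²) = √485264 ≈ 696.61, ∠ = arctan(692/80) ≈ 83.41°
zero (s+1000): 1000 + j692 → |·| = √(1000²+692²) = √1478864 ≈ 1216.1, ∠ = arctan(692/1000) ≈ 34.68°
pole (s+449): 449 + j692 → |·| = √(449²+692²) = √680465 ≈ 824.9, ∠ = arctan(692/449) ≈ 57.02°
pole (s+692): 692 + j692 → |·| = √(692²+692²) = √957728 ≈ 978.64, ∠ = arctan(692/692) ≈ 45.00°
pole (s+878): 878 + j692 → |·| = √(878²+692²) = √1249748 ≈ 1117.9, ∠ = arctan(692/878) ≈ 38.24°
|L| = 500 · 8.4715e+05 / 9.0246e+08 ≈ 0.46936
Gain = 20 log₁₀(0.46936) ≈ -6.57 dB

-6.6 dB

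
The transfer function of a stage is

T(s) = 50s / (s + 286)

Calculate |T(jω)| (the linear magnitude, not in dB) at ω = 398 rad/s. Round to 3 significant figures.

40.6

At s = jω = j398:
zero at origin: s = j398 → |·| = 398, ∠ = 90.00°
pole (s+286): 286 + j398 → |·| = √(286²+398²) = √240200 ≈ 490.1, ∠ = arctan(398/286) ≈ 54.30°
|T| = 50 · 398 / 490.1 ≈ 40.604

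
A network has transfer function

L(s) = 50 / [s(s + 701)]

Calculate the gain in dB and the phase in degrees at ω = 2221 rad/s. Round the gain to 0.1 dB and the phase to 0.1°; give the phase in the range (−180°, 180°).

-100.3 dB, -162.5°

At s = jω = j2221:
pole (s+701): 701 + j2221 → |·| = √(701²+2221²) = √5424242 ≈ 2329, ∠ = arctan(2221/701) ≈ 72.48°
pole at origin: |s| = 2221, ∠ = 90.00° (in denominator)
|L| = 50 / 5.1727e+06 ≈ 9.6661e-06
Gain = 20 log₁₀(9.6661e-06) ≈ -100.29 dB
∠L = 0.00° − 162.48° = -162.48°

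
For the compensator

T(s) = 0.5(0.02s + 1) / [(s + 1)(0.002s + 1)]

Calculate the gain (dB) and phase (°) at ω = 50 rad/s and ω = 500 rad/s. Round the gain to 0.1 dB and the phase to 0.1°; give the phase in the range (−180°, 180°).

At ω = 50 rad/s:
zero (1 + j50·0.02) = 1 + j1 → |·| ≈ 1.4142, ∠ ≈ 45.00°
pole (1 + j50·1) = 1 + j50 → |·| ≈ 50.01, ∠ ≈ 88.85°
pole (1 + j50·0.002) = 1 + j0.1 → |·| ≈ 1.005, ∠ ≈ 5.71°
|T| = 0.5 · 1.4142 / (50.01 · 1.005) ≈ 0.014069
Gain = 20 log₁₀(0.014069) ≈ -37.03 dB
∠T = (45.00°) − (88.85° + 5.71°) = -49.56°

At ω = 500 rad/s:
zero (1 + j500·0.02) = 1 + j10 → |·| ≈ 10.05, ∠ ≈ 84.29°
pole (1 + j500·1) = 1 + j500 → |·| ≈ 500, ∠ ≈ 89.89°
pole (1 + j500·0.002) = 1 + j1 → |·| ≈ 1.4142, ∠ ≈ 45.00°
|T| = 0.5 · 10.05 / (500 · 1.4142) ≈ 0.0071065
Gain = 20 log₁₀(0.0071065) ≈ -42.97 dB
∠T = (84.29°) − (89.89° + 45.00°) = -50.60°

ω = 50: -37.0 dB, -49.6°; ω = 500: -43.0 dB, -50.6°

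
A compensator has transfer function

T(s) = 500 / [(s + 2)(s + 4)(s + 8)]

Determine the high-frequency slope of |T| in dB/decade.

-60 dB/decade

Each pole contributes −20 dB/decade at high frequency; each zero contributes +20 dB/decade.
Net: 0 zero(s) − 3 pole(s) → -60 dB/decade.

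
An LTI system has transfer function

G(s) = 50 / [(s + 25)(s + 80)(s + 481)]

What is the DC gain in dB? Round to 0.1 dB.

G(0) = 50 / (25·80·481) ≈ 5.1975e-05
20 log₁₀(5.1975e-05) ≈ -85.68 dB

-85.7 dB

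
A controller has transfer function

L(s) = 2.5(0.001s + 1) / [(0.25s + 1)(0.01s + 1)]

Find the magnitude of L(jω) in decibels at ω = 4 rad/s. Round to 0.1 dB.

4.9 dB

At ω = 4 rad/s:
zero (1 + j4·0.001) = 1 + j0.004 → |·| ≈ 1, ∠ ≈ 0.23°
pole (1 + j4·0.25) = 1 + j1 → |·| ≈ 1.4142, ∠ ≈ 45.00°
pole (1 + j4·0.01) = 1 + j0.04 → |·| ≈ 1.0008, ∠ ≈ 2.29°
|L| = 2.5 · 1 / (1.4142 · 1.0008) ≈ 1.7664
Gain = 20 log₁₀(1.7664) ≈ 4.94 dB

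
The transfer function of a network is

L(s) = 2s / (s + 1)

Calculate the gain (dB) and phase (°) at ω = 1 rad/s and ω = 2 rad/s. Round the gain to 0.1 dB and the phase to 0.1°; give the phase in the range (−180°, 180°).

At s = jω = j1:
zero at origin: s = j1 → |·| = 1, ∠ = 90.00°
pole (s+1): 1 + j1 → |·| = √(1²+1²) = √2 ≈ 1.4142, ∠ = arctan(1/1) ≈ 45.00°
|L| = 2 · 1 / 1.4142 ≈ 1.4142
Gain = 20 log₁₀(1.4142) ≈ 3.01 dB
∠L = 90.00° − 45.00° = 45.00°

At s = jω = j2:
zero at origin: s = j2 → |·| = 2, ∠ = 90.00°
pole (s+1): 1 + j2 → |·| = √(1²+2²) = √5 ≈ 2.2361, ∠ = arctan(2/1) ≈ 63.43°
|L| = 2 · 2 / 2.2361 ≈ 1.7888
Gain = 20 log₁₀(1.7888) ≈ 5.05 dB
∠L = 90.00° − 63.43° = 26.57°

ω = 1: 3.0 dB, 45.0°; ω = 2: 5.1 dB, 26.6°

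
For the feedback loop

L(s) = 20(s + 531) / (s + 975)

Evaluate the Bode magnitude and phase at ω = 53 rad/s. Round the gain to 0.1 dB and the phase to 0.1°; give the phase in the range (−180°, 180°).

20.8 dB, 2.6°

At s = jω = j53:
zero (s+531): 531 + j53 → |·| = √(531²+53²) = √284770 ≈ 533.64, ∠ = arctan(53/531) ≈ 5.70°
pole (s+975): 975 + j53 → |·| = √(975²+53²) = √953434 ≈ 976.44, ∠ = arctan(53/975) ≈ 3.11°
|L| = 20 · 533.64 / 976.44 ≈ 10.93
Gain = 20 log₁₀(10.93) ≈ 20.77 dB
∠L = 5.70° − 3.11° = 2.59°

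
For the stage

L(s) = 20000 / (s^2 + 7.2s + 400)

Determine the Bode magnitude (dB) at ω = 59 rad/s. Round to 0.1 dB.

At s = jω = j59:
quadratic: (j59)² + 7.2·j59 + 400 = -3081 + j424.8 → |·| ≈ 3110.1, ∠ ≈ 172.15°
|L| = 20000 / 3110.1 ≈ 6.4307
Gain = 20 log₁₀(6.4307) ≈ 16.17 dB

16.2 dB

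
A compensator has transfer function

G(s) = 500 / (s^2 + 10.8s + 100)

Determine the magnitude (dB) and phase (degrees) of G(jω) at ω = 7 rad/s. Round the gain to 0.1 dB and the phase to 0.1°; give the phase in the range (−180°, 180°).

14.8 dB, -56.0°

At s = jω = j7:
quadratic: (j7)² + 10.8·j7 + 100 = 51 + j75.6 → |·| ≈ 91.194, ∠ ≈ 56.00°
|G| = 500 / 91.194 ≈ 5.4828
Gain = 20 log₁₀(5.4828) ≈ 14.78 dB
∠G = 0.00° − 56.00° = -56.00°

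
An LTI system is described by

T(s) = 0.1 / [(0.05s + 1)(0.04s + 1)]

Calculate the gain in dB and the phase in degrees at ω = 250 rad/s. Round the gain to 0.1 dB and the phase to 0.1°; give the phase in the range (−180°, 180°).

At ω = 250 rad/s:
pole (1 + j250·0.05) = 1 + j12.5 → |·| ≈ 12.54, ∠ ≈ 85.43°
pole (1 + j250·0.04) = 1 + j10 → |·| ≈ 10.05, ∠ ≈ 84.29°
|T| = 0.1 · 1 / (12.54 · 10.05) ≈ 0.00079348
Gain = 20 log₁₀(0.00079348) ≈ -62.01 dB
∠T = (0°) − (85.43° + 84.29°) = -169.72°

-62.0 dB, -169.7°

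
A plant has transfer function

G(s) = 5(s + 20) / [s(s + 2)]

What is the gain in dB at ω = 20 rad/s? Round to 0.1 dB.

At s = jω = j20:
zero (s+20): 20 + j20 → |·| = √(20²+20²) = √800 ≈ 28.284, ∠ = arctan(20/20) ≈ 45.00°
pole (s+2): 2 + j20 → |·| = √(2²+20²) = √404 ≈ 20.1, ∠ = arctan(20/2) ≈ 84.29°
pole at origin: |s| = 20, ∠ = 90.00° (in denominator)
|G| = 5 · 28.284 / 402 ≈ 0.35179
Gain = 20 log₁₀(0.35179) ≈ -9.07 dB

-9.1 dB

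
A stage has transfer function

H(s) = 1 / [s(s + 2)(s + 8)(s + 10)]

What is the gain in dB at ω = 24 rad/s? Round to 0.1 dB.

-111.6 dB

At s = jω = j24:
pole (s+2): 2 + j24 → |·| = √(2²+24²) = √580 ≈ 24.083, ∠ = arctan(24/2) ≈ 85.24°
pole (s+8): 8 + j24 → |·| = √(8²+24²) = √640 ≈ 25.298, ∠ = arctan(24/8) ≈ 71.57°
pole (s+10): 10 + j24 → |·| = √(10²+24²) = √676 ≈ 26, ∠ = arctan(24/10) ≈ 67.38°
pole at origin: |s| = 24, ∠ = 90.00° (in denominator)
|H| = 1 / 3.8017e+05 ≈ 2.6304e-06
Gain = 20 log₁₀(2.6304e-06) ≈ -111.60 dB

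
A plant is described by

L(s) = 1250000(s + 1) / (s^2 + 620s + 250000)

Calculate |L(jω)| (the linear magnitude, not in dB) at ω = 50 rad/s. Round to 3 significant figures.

At s = jω = j50:
zero (s+1): 1 + j50 → |·| = √(1²+50²) = √2501 ≈ 50.01, ∠ = arctan(50/1) ≈ 88.85°
quadratic: (j50)² + 620·j50 + 250000 = 247500 + j31000 → |·| ≈ 2.4943e+05, ∠ ≈ 7.14°
|L| = 1250000 · 50.01 / 2.4943e+05 ≈ 250.62

251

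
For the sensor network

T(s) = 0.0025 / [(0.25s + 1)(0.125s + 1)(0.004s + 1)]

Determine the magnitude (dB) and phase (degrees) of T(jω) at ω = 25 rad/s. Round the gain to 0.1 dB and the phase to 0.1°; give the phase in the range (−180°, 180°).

-78.4 dB, -158.9°

At ω = 25 rad/s:
pole (1 + j25·0.25) = 1 + j6.25 → |·| ≈ 6.3295, ∠ ≈ 80.91°
pole (1 + j25·0.125) = 1 + j3.125 → |·| ≈ 3.2811, ∠ ≈ 72.26°
pole (1 + j25·0.004) = 1 + j0.1 → |·| ≈ 1.005, ∠ ≈ 5.71°
|T| = 0.0025 · 1 / (6.3295 · 3.2811 · 1.005) ≈ 0.00011978
Gain = 20 log₁₀(0.00011978) ≈ -78.43 dB
∠T = (0°) − (80.91° + 72.26° + 5.71°) = -158.88°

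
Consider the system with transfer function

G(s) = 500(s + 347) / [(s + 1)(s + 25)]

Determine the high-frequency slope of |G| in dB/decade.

-20 dB/decade

Each pole contributes −20 dB/decade at high frequency; each zero contributes +20 dB/decade.
Net: 1 zero(s) − 2 pole(s) → -20 dB/decade.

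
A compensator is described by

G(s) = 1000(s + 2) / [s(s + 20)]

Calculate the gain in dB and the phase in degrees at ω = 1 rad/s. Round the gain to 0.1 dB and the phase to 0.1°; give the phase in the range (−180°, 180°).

At s = jω = j1:
zero (s+2): 2 + j1 → |·| = √(2²+1²) = √5 ≈ 2.2361, ∠ = arctan(1/2) ≈ 26.57°
pole (s+20): 20 + j1 → |·| = √(20²+1²) = √401 ≈ 20.025, ∠ = arctan(1/20) ≈ 2.86°
pole at origin: |s| = 1, ∠ = 90.00° (in denominator)
|G| = 1000 · 2.2361 / 20.025 ≈ 111.67
Gain = 20 log₁₀(111.67) ≈ 40.96 dB
∠G = 26.57° − 92.86° = -66.29°

41.0 dB, -66.3°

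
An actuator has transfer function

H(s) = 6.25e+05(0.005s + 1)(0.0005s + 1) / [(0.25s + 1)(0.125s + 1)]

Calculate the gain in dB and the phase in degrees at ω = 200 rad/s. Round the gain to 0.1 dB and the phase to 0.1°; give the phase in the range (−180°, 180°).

57.0 dB, -125.9°

At ω = 200 rad/s:
zero (1 + j200·0.005) = 1 + j1 → |·| ≈ 1.4142, ∠ ≈ 45.00°
zero (1 + j200·0.0005) = 1 + j0.1 → |·| ≈ 1.005, ∠ ≈ 5.71°
pole (1 + j200·0.25) = 1 + j50 → |·| ≈ 50.01, ∠ ≈ 88.85°
pole (1 + j200·0.125) = 1 + j25 → |·| ≈ 25.02, ∠ ≈ 87.71°
|H| = 6.25e+05 · 1.4142 · 1.005 / (50.01 · 25.02) ≈ 709.93
Gain = 20 log₁₀(709.93) ≈ 57.02 dB
∠H = (45.00° + 5.71°) − (88.85° + 87.71°) = -125.85°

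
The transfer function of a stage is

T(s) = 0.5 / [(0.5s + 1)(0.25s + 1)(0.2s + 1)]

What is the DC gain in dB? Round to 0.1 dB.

-6.0 dB

T(0) = 0.5 · 1 / 1 = 0.5
20 log₁₀(0.5) ≈ -6.02 dB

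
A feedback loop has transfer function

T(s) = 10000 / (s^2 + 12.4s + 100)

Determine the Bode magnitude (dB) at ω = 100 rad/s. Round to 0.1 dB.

0.0 dB

At s = jω = j100:
quadratic: (j100)² + 12.4·j100 + 100 = -9900 + j1240 → |·| ≈ 9977.4, ∠ ≈ 172.86°
|T| = 10000 / 9977.4 ≈ 1.0023
Gain = 20 log₁₀(1.0023) ≈ 0.02 dB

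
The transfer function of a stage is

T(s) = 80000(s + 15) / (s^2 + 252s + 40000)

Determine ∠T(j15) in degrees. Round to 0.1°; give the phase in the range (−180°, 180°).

39.6°

At s = jω = j15:
zero (s+15): 15 + j15 → |·| = √(15²+15²) = √450 ≈ 21.213, ∠ = arctan(15/15) ≈ 45.00°
quadratic: (j15)² + 252·j15 + 40000 = 39775 + j3780 → |·| ≈ 39954, ∠ ≈ 5.43°
∠T = 45.00° − 5.43° = 39.57°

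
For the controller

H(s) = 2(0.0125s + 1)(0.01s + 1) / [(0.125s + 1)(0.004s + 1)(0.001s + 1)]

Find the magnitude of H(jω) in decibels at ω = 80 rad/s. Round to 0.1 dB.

At ω = 80 rad/s:
zero (1 + j80·0.0125) = 1 + j1 → |·| ≈ 1.4142, ∠ ≈ 45.00°
zero (1 + j80·0.01) = 1 + j0.8 → |·| ≈ 1.2806, ∠ ≈ 38.66°
pole (1 + j80·0.125) = 1 + j10 → |·| ≈ 10.05, ∠ ≈ 84.29°
pole (1 + j80·0.004) = 1 + j0.32 → |·| ≈ 1.05, ∠ ≈ 17.74°
pole (1 + j80·0.001) = 1 + j0.08 → |·| ≈ 1.0032, ∠ ≈ 4.57°
|H| = 2 · 1.4142 · 1.2806 / (10.05 · 1.05 · 1.0032) ≈ 0.34215
Gain = 20 log₁₀(0.34215) ≈ -9.32 dB

-9.3 dB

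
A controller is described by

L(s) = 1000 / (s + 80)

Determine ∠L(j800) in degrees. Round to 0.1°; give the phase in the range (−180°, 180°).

-84.3°

At s = jω = j800:
pole (s+80): 80 + j800 → |·| = √(80²+800²) = √646400 ≈ 803.99, ∠ = arctan(800/80) ≈ 84.29°
∠L = 0.00° − 84.29° = -84.29°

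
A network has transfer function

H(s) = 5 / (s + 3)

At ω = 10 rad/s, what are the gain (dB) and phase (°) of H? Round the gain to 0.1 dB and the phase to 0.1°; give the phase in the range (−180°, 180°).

-6.4 dB, -73.3°

At s = jω = j10:
pole (s+3): 3 + j10 → |·| = √(3²+10²) = √109 ≈ 10.44, ∠ = arctan(10/3) ≈ 73.30°
|H| = 5 / 10.44 ≈ 0.47893
Gain = 20 log₁₀(0.47893) ≈ -6.39 dB
∠H = 0.00° − 73.30° = -73.30°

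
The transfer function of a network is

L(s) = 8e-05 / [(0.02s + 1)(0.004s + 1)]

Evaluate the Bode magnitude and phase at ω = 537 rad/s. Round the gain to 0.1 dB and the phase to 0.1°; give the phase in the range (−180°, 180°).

At ω = 537 rad/s:
pole (1 + j537·0.02) = 1 + j10.74 → |·| ≈ 10.786, ∠ ≈ 84.68°
pole (1 + j537·0.004) = 1 + j2.148 → |·| ≈ 2.3694, ∠ ≈ 65.04°
|L| = 8e-05 · 1 / (10.786 · 2.3694) ≈ 3.1303e-06
Gain = 20 log₁₀(3.1303e-06) ≈ -110.09 dB
∠L = (0°) − (84.68° + 65.04°) = -149.72°

-110.1 dB, -149.7°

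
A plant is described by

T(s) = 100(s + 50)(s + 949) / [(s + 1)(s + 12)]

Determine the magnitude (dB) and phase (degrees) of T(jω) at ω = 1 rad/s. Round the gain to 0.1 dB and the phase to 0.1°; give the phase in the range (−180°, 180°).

At s = jω = j1:
zero (s+50): 50 + j1 → |·| = √(50²+1²) = √2501 ≈ 50.01, ∠ = arctan(1/50) ≈ 1.15°
zero (s+949): 949 + j1 → |·| = √(949²+1²) = √900602 ≈ 949, ∠ = arctan(1/949) ≈ 0.06°
pole (s+1): 1 + j1 → |·| = √(1²+1²) = √2 ≈ 1.4142, ∠ = arctan(1/1) ≈ 45.00°
pole (s+12): 12 + j1 → |·| = √(12²+1²) = √145 ≈ 12.042, ∠ = arctan(1/12) ≈ 4.76°
|T| = 100 · 47459 / 17.03 ≈ 2.7868e+05
Gain = 20 log₁₀(2.7868e+05) ≈ 108.90 dB
∠T = 1.21° − 49.76° = -48.55°

108.9 dB, -48.6°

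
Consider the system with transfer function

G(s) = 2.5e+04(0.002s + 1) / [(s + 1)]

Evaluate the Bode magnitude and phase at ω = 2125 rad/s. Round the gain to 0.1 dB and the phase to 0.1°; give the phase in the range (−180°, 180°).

At ω = 2125 rad/s:
zero (1 + j2125·0.002) = 1 + j4.25 → |·| ≈ 4.3661, ∠ ≈ 76.76°
pole (1 + j2125·1) = 1 + j2125 → |·| ≈ 2125, ∠ ≈ 89.97°
|G| = 2.5e+04 · 4.3661 / (2125) ≈ 51.366
Gain = 20 log₁₀(51.366) ≈ 34.21 dB
∠G = (76.76°) − (89.97°) = -13.21°

34.2 dB, -13.2°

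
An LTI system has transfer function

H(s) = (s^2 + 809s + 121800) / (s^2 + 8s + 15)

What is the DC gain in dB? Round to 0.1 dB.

H(0) = 121800 / 15 = 8120
20 log₁₀(8120) ≈ 78.19 dB

78.2 dB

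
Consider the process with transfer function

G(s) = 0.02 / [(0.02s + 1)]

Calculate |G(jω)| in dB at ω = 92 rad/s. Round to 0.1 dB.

At ω = 92 rad/s:
pole (1 + j92·0.02) = 1 + j1.84 → |·| ≈ 2.0942, ∠ ≈ 61.48°
|G| = 0.02 · 1 / (2.0942) ≈ 0.0095502
Gain = 20 log₁₀(0.0095502) ≈ -40.40 dB

-40.4 dB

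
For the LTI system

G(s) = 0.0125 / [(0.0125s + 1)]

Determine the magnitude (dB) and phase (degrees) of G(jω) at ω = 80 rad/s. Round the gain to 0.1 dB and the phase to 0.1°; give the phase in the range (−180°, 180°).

-41.1 dB, -45.0°

At ω = 80 rad/s:
pole (1 + j80·0.0125) = 1 + j1 → |·| ≈ 1.4142, ∠ ≈ 45.00°
|G| = 0.0125 · 1 / (1.4142) ≈ 0.0088389
Gain = 20 log₁₀(0.0088389) ≈ -41.07 dB
∠G = (0°) − (45.00°) = -45.00°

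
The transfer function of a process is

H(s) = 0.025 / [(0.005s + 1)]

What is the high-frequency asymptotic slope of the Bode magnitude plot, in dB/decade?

-20 dB/decade

Each pole contributes −20 dB/decade at high frequency; each zero contributes +20 dB/decade.
Net: 0 zero(s) − 1 pole(s) → -20 dB/decade.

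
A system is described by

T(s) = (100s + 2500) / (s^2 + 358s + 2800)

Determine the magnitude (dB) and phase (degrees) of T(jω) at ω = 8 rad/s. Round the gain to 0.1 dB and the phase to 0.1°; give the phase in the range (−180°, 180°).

-3.6 dB, -28.6°

Substitute s = j8:
Numerator: 100(j8) + 2500 = 2500 + j800
Denominator: (j8)^2 + 358(j8) + 2800 = 2736 + j2864
|N| = √(2500² + 800²) ≈ 2624.9, ∠N ≈ 17.74°
|D| = √(2736² + 2864²) ≈ 3960.8, ∠D ≈ 46.31°
|T| = 2624.9 / 3960.8 ≈ 0.66272
Gain = 20 log₁₀(0.66272) ≈ -3.57 dB
∠T = 17.74° − 46.31° = -28.57°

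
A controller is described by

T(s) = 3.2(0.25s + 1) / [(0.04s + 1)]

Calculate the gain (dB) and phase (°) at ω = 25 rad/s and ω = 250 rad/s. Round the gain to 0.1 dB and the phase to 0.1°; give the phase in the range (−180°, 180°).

At ω = 25 rad/s:
zero (1 + j25·0.25) = 1 + j6.25 → |·| ≈ 6.3295, ∠ ≈ 80.91°
pole (1 + j25·0.04) = 1 + j1 → |·| ≈ 1.4142, ∠ ≈ 45.00°
|T| = 3.2 · 6.3295 / (1.4142) ≈ 14.322
Gain = 20 log₁₀(14.322) ≈ 23.12 dB
∠T = (80.91°) − (45.00°) = 35.91°

At ω = 250 rad/s:
zero (1 + j250·0.25) = 1 + j62.5 → |·| ≈ 62.508, ∠ ≈ 89.08°
pole (1 + j250·0.04) = 1 + j10 → |·| ≈ 10.05, ∠ ≈ 84.29°
|T| = 3.2 · 62.508 / (10.05) ≈ 19.903
Gain = 20 log₁₀(19.903) ≈ 25.98 dB
∠T = (89.08°) − (84.29°) = 4.79°

ω = 25: 23.1 dB, 35.9°; ω = 250: 26.0 dB, 4.8°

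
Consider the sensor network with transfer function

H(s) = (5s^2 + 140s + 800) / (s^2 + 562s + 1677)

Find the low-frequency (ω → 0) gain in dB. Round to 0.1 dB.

-6.4 dB

H(0) = 800 / 1677 ≈ 0.47704
20 log₁₀(0.47704) ≈ -6.43 dB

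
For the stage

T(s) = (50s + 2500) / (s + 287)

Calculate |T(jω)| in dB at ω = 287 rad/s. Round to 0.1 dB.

Substitute s = j287:
Numerator: 50(j287) + 2500 = 2500 + j14350
Denominator: (j287) + 287 = 287 + j287
|N| = √(2500² + 14350²) ≈ 14566, ∠N ≈ 80.12°
|D| = √(287² + 287²) ≈ 405.88, ∠D ≈ 45.00°
|T| = 14566 / 405.88 ≈ 35.887
Gain = 20 log₁₀(35.887) ≈ 31.10 dB

31.1 dB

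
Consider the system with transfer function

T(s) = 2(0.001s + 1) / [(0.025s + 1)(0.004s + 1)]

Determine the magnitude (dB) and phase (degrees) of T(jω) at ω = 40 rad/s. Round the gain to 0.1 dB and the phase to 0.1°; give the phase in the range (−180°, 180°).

2.9 dB, -51.8°

At ω = 40 rad/s:
zero (1 + j40·0.001) = 1 + j0.04 → |·| ≈ 1.0008, ∠ ≈ 2.29°
pole (1 + j40·0.025) = 1 + j1 → |·| ≈ 1.4142, ∠ ≈ 45.00°
pole (1 + j40·0.004) = 1 + j0.16 → |·| ≈ 1.0127, ∠ ≈ 9.09°
|T| = 2 · 1.0008 / (1.4142 · 1.0127) ≈ 1.3976
Gain = 20 log₁₀(1.3976) ≈ 2.91 dB
∠T = (2.29°) − (45.00° + 9.09°) = -51.80°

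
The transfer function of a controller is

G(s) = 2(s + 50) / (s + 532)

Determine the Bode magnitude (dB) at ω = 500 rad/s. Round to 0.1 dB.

At s = jω = j500:
zero (s+50): 50 + j500 → |·| = √(50²+500²) = √252500 ≈ 502.49, ∠ = arctan(500/50) ≈ 84.29°
pole (s+532): 532 + j500 → |·| = √(532²+500²) = √533024 ≈ 730.08, ∠ = arctan(500/532) ≈ 43.22°
|G| = 2 · 502.49 / 730.08 ≈ 1.3765
Gain = 20 log₁₀(1.3765) ≈ 2.78 dB

2.8 dB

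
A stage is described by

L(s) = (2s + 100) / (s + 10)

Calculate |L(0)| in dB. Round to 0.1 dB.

20.0 dB

L(0) = 100 / 10 = 10
20 log₁₀(10) ≈ 20.00 dB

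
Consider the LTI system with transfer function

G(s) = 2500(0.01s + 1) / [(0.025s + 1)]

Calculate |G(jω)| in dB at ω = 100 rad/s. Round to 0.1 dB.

62.4 dB

At ω = 100 rad/s:
zero (1 + j100·0.01) = 1 + j1 → |·| ≈ 1.4142, ∠ ≈ 45.00°
pole (1 + j100·0.025) = 1 + j2.5 → |·| ≈ 2.6926, ∠ ≈ 68.20°
|G| = 2500 · 1.4142 / (2.6926) ≈ 1313
Gain = 20 log₁₀(1313) ≈ 62.37 dB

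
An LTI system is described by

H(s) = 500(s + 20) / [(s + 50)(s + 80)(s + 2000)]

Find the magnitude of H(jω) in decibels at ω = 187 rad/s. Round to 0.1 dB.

At s = jω = j187:
zero (s+20): 20 + j187 → |·| = √(20²+187²) = √35369 ≈ 188.07, ∠ = arctan(187/20) ≈ 83.90°
pole (s+50): 50 + j187 → |·| = √(50²+187²) = √37469 ≈ 193.57, ∠ = arctan(187/50) ≈ 75.03°
pole (s+80): 80 + j187 → |·| = √(80²+187²) = √41369 ≈ 203.39, ∠ = arctan(187/80) ≈ 66.84°
pole (s+2000): 2000 + j187 → |·| = √(2000²+187²) = √4034969 ≈ 2008.7, ∠ = arctan(187/2000) ≈ 5.34°
|H| = 500 · 188.07 / 7.9083e+07 ≈ 0.0011891
Gain = 20 log₁₀(0.0011891) ≈ -58.50 dB

-58.5 dB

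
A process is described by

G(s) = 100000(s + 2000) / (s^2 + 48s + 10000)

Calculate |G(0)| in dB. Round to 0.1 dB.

G(0) = 100000·2000 / 10000 = 20000
20 log₁₀(20000) ≈ 86.02 dB

86.0 dB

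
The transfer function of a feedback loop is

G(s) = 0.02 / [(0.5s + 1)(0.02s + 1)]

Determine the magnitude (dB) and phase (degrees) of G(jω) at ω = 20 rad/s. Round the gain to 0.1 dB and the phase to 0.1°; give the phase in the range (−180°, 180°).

-54.7 dB, -106.1°

At ω = 20 rad/s:
pole (1 + j20·0.5) = 1 + j10 → |·| ≈ 10.05, ∠ ≈ 84.29°
pole (1 + j20·0.02) = 1 + j0.4 → |·| ≈ 1.077, ∠ ≈ 21.80°
|G| = 0.02 · 1 / (10.05 · 1.077) ≈ 0.0018478
Gain = 20 log₁₀(0.0018478) ≈ -54.67 dB
∠G = (0°) − (84.29° + 21.80°) = -106.09°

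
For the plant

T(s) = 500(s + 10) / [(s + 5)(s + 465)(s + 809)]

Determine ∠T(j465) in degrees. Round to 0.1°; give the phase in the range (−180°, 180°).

-75.5°

At s = jω = j465:
zero (s+10): 10 + j465 → |·| = √(10²+465²) = √216325 ≈ 465.11, ∠ = arctan(465/10) ≈ 88.77°
pole (s+5): 5 + j465 → |·| = √(5²+465²) = √216250 ≈ 465.03, ∠ = arctan(465/5) ≈ 89.38°
pole (s+465): 465 + j465 → |·| = √(465²+465²) = √432450 ≈ 657.61, ∠ = arctan(465/465) ≈ 45.00°
pole (s+809): 809 + j465 → |·| = √(809²+465²) = √870706 ≈ 933.12, ∠ = arctan(465/809) ≈ 29.89°
∠T = 88.77° − 164.27° = -75.50°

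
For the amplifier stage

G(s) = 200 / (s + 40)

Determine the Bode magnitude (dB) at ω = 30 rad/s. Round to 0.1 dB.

12.0 dB

Substitute s = j30:
Numerator: 200 = 200 + j0
Denominator: (j30) + 40 = 40 + j30
|N| = √(200² + 0²) ≈ 200, ∠N ≈ 0.00°
|D| = √(40² + 30²) ≈ 50, ∠D ≈ 36.87°
|G| = 200 / 50 ≈ 4
Gain = 20 log₁₀(4) ≈ 12.04 dB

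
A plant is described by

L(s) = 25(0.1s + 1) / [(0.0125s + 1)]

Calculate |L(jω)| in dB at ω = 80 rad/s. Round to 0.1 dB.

43.1 dB

At ω = 80 rad/s:
zero (1 + j80·0.1) = 1 + j8 → |·| ≈ 8.0623, ∠ ≈ 82.87°
pole (1 + j80·0.0125) = 1 + j1 → |·| ≈ 1.4142, ∠ ≈ 45.00°
|L| = 25 · 8.0623 / (1.4142) ≈ 142.52
Gain = 20 log₁₀(142.52) ≈ 43.08 dB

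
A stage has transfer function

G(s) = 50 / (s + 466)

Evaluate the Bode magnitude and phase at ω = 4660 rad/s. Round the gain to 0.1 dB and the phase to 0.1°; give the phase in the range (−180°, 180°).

-39.4 dB, -84.3°

At s = jω = j4660:
pole (s+466): 466 + j4660 → |·| = √(466²+4660²) = √21932756 ≈ 4683.2, ∠ = arctan(4660/466) ≈ 84.29°
|G| = 50 / 4683.2 ≈ 0.010676
Gain = 20 log₁₀(0.010676) ≈ -39.43 dB
∠G = 0.00° − 84.29° = -84.29°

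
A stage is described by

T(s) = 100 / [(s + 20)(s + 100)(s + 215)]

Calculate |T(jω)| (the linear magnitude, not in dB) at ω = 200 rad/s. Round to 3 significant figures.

At s = jω = j200:
pole (s+20): 20 + j200 → |·| = √(20²+200²) = √40400 ≈ 201, ∠ = arctan(200/20) ≈ 84.29°
pole (s+100): 100 + j200 → |·| = √(100²+200²) = √50000 ≈ 223.61, ∠ = arctan(200/100) ≈ 63.43°
pole (s+215): 215 + j200 → |·| = √(215²+200²) = √86225 ≈ 293.64, ∠ = arctan(200/215) ≈ 42.93°
|T| = 100 / 1.3198e+07 ≈ 7.5769e-06

7.58e-06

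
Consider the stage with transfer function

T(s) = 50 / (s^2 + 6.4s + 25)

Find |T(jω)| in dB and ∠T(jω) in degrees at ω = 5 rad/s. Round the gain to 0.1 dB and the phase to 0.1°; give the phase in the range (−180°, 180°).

3.9 dB, -90.0°

At s = jω = j5:
quadratic: (j5)² + 6.4·j5 + 25 = 0 + j32 → |·| ≈ 32, ∠ ≈ 90.00°
|T| = 50 / 32 ≈ 1.5625
Gain = 20 log₁₀(1.5625) ≈ 3.88 dB
∠T = 0.00° − 90.00° = -90.00°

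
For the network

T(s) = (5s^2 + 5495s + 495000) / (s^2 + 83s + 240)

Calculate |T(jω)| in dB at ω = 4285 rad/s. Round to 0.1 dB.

Substitute s = j4285:
Numerator: 5(j4285)^2 + 5495(j4285) + 495000 = -91311125 + j23546075
Denominator: (j4285)^2 + 83(j4285) + 240 = -18360985 + j355655
|N| = √(91311125² + 23546075²) ≈ 9.4298e+07, ∠N ≈ 165.54°
|D| = √(18360985² + 355655²) ≈ 1.8364e+07, ∠D ≈ 178.89°
|T| = 9.4298e+07 / 1.8364e+07 ≈ 5.1349
Gain = 20 log₁₀(5.1349) ≈ 14.21 dB

14.2 dB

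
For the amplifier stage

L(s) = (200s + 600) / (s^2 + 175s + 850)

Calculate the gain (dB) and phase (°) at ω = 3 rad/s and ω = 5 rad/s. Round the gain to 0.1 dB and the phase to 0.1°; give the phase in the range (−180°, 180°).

Substitute s = j3:
Numerator: 200(j3) + 600 = 600 + j600
Denominator: (j3)^2 + 175(j3) + 850 = 841 + j525
|N| = √(600² + 600²) ≈ 848.53, ∠N ≈ 45.00°
|D| = √(841² + 525²) ≈ 991.42, ∠D ≈ 31.97°
|L| = 848.53 / 991.42 ≈ 0.85587
Gain = 20 log₁₀(0.85587) ≈ -1.35 dB
∠L = 45.00° − 31.97° = 13.03°

Substitute s = j5:
Numerator: 200(j5) + 600 = 600 + j1000
Denominator: (j5)^2 + 175(j5) + 850 = 825 + j875
|N| = √(600² + 1000²) ≈ 1166.2, ∠N ≈ 59.04°
|D| = √(825² + 875²) ≈ 1202.6, ∠D ≈ 46.68°
|L| = 1166.2 / 1202.6 ≈ 0.96973
Gain = 20 log₁₀(0.96973) ≈ -0.27 dB
∠L = 59.04° − 46.68° = 12.36°

ω = 3: -1.4 dB, 13.0°; ω = 5: -0.3 dB, 12.4°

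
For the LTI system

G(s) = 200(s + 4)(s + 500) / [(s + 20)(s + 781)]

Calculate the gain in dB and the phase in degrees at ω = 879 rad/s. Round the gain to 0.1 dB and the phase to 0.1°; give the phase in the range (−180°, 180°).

44.7 dB, 13.0°

At s = jω = j879:
zero (s+4): 4 + j879 → |·| = √(4²+879²) = √772657 ≈ 879.01, ∠ = arctan(879/4) ≈ 89.74°
zero (s+500): 500 + j879 → |·| = √(500²+879²) = √1022641 ≈ 1011.3, ∠ = arctan(879/500) ≈ 60.37°
pole (s+20): 20 + j879 → |·| = √(20²+879²) = √773041 ≈ 879.23, ∠ = arctan(879/20) ≈ 88.70°
pole (s+781): 781 + j879 → |·| = √(781²+879²) = √1382602 ≈ 1175.8, ∠ = arctan(879/781) ≈ 48.38°
|G| = 200 · 8.8894e+05 / 1.0338e+06 ≈ 171.98
Gain = 20 log₁₀(171.98) ≈ 44.71 dB
∠G = 150.11° − 137.08° = 13.03°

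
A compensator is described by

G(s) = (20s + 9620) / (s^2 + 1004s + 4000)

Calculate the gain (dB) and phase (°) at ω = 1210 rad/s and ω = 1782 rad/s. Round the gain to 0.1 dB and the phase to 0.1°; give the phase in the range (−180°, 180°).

ω = 1210: -37.3 dB, -71.9°; ω = 1782: -39.9 dB, -75.7°

Substitute s = j1210:
Numerator: 20(j1210) + 9620 = 9620 + j24200
Denominator: (j1210)^2 + 1004(j1210) + 4000 = -1460100 + j1214840
|N| = √(9620² + 24200²) ≈ 26042, ∠N ≈ 68.32°
|D| = √(1460100² + 1214840²) ≈ 1.8994e+06, ∠D ≈ 140.24°
|G| = 26042 / 1.8994e+06 ≈ 0.013711
Gain = 20 log₁₀(0.013711) ≈ -37.26 dB
∠G = 68.32° − 140.24° = -71.92°

Substitute s = j1782:
Numerator: 20(j1782) + 9620 = 9620 + j35640
Denominator: (j1782)^2 + 1004(j1782) + 4000 = -3171524 + j1789128
|N| = √(9620² + 35640²) ≈ 36915, ∠N ≈ 74.89°
|D| = √(3171524² + 1789128²) ≈ 3.6414e+06, ∠D ≈ 150.57°
|G| = 36915 / 3.6414e+06 ≈ 0.010138
Gain = 20 log₁₀(0.010138) ≈ -39.88 dB
∠G = 74.89° − 150.57° = -75.68°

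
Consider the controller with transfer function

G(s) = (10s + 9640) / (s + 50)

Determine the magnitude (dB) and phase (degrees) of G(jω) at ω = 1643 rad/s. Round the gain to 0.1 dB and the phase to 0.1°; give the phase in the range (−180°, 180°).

Substitute s = j1643:
Numerator: 10(j1643) + 9640 = 9640 + j16430
Denominator: (j1643) + 50 = 50 + j1643
|N| = √(9640² + 16430²) ≈ 19049, ∠N ≈ 59.60°
|D| = √(50² + 1643²) ≈ 1643.8, ∠D ≈ 88.26°
|G| = 19049 / 1643.8 ≈ 11.588
Gain = 20 log₁₀(11.588) ≈ 21.28 dB
∠G = 59.60° − 88.26° = -28.66°

21.3 dB, -28.7°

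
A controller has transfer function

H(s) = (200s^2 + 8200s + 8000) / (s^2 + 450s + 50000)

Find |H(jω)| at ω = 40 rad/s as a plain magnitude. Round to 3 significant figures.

Substitute s = j40:
Numerator: 200(j40)^2 + 8200(j40) + 8000 = -312000 + j328000
Denominator: (j40)^2 + 450(j40) + 50000 = 48400 + j18000
|N| = √(312000² + 328000²) ≈ 4.5269e+05, ∠N ≈ 133.57°
|D| = √(48400² + 18000²) ≈ 51639, ∠D ≈ 20.40°
|H| = 4.5269e+05 / 51639 ≈ 8.7664

8.77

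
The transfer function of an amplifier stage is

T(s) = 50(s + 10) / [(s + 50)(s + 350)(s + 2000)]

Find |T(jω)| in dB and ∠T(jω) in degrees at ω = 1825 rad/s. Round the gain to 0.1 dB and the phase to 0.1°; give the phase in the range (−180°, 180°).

At s = jω = j1825:
zero (s+10): 10 + j1825 → |·| = √(10²+1825²) = √3330725 ≈ 1825, ∠ = arctan(1825/10) ≈ 89.69°
pole (s+50): 50 + j1825 → |·| = √(50²+1825²) = √3333125 ≈ 1825.7, ∠ = arctan(1825/50) ≈ 88.43°
pole (s+350): 350 + j1825 → |·| = √(350²+1825²) = √3453125 ≈ 1858.3, ∠ = arctan(1825/350) ≈ 79.14°
pole (s+2000): 2000 + j1825 → |·| = √(2000²+1825²) = √7330625 ≈ 2707.5, ∠ = arctan(1825/2000) ≈ 42.38°
|T| = 50 · 1825 / 9.1857e+09 ≈ 9.9339e-06
Gain = 20 log₁₀(9.9339e-06) ≈ -100.06 dB
∠T = 89.69° − 209.95° = -120.26°

-100.1 dB, -120.3°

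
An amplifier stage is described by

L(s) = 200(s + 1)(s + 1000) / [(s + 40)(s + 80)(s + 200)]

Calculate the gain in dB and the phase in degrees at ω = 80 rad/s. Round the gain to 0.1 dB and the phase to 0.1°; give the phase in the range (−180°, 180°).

At s = jω = j80:
zero (s+1): 1 + j80 → |·| = √(1²+80²) = √6401 ≈ 80.006, ∠ = arctan(80/1) ≈ 89.28°
zero (s+1000): 1000 + j80 → |·| = √(1000²+80²) = √1006400 ≈ 1003.2, ∠ = arctan(80/1000) ≈ 4.57°
pole (s+40): 40 + j80 → |·| = √(40²+80²) = √8000 ≈ 89.443, ∠ = arctan(80/40) ≈ 63.43°
pole (s+80): 80 + j80 → |·| = √(80²+80²) = √12800 ≈ 113.14, ∠ = arctan(80/80) ≈ 45.00°
pole (s+200): 200 + j80 → |·| = √(200²+80²) = √46400 ≈ 215.41, ∠ = arctan(80/200) ≈ 21.80°
|L| = 200 · 80262 / 2.1799e+06 ≈ 7.3638
Gain = 20 log₁₀(7.3638) ≈ 17.34 dB
∠L = 93.85° − 130.23° = -36.38°

17.3 dB, -36.4°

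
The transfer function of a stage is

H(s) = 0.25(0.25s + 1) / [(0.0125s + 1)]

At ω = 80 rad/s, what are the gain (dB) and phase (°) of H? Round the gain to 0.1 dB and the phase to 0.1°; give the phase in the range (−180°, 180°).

11.0 dB, 42.1°

At ω = 80 rad/s:
zero (1 + j80·0.25) = 1 + j20 → |·| ≈ 20.025, ∠ ≈ 87.14°
pole (1 + j80·0.0125) = 1 + j1 → |·| ≈ 1.4142, ∠ ≈ 45.00°
|H| = 0.25 · 20.025 / (1.4142) ≈ 3.54
Gain = 20 log₁₀(3.54) ≈ 10.98 dB
∠H = (87.14°) − (45.00°) = 42.14°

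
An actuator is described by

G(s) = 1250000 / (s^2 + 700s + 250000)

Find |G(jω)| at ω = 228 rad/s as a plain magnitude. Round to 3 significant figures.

4.91

At s = jω = j228:
quadratic: (j228)² + 700·j228 + 250000 = 198016 + j159600 → |·| ≈ 2.5433e+05, ∠ ≈ 38.87°
|G| = 1250000 / 2.5433e+05 ≈ 4.9149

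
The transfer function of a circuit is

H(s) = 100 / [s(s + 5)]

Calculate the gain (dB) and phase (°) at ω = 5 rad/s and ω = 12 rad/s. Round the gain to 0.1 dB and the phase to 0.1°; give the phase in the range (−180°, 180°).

At s = jω = j5:
pole (s+5): 5 + j5 → |·| = √(5²+5²) = √50 ≈ 7.0711, ∠ = arctan(5/5) ≈ 45.00°
pole at origin: |s| = 5, ∠ = 90.00° (in denominator)
|H| = 100 / 35.355 ≈ 2.8285
Gain = 20 log₁₀(2.8285) ≈ 9.03 dB
∠H = 0.00° − 135.00° = -135.00°

At s = jω = j12:
pole (s+5): 5 + j12 → |·| = √(5²+12²) = √169 ≈ 13, ∠ = arctan(12/5) ≈ 67.38°
pole at origin: |s| = 12, ∠ = 90.00° (in denominator)
|H| = 100 / 156 ≈ 0.64103
Gain = 20 log₁₀(0.64103) ≈ -3.86 dB
∠H = 0.00° − 157.38° = -157.38°

ω = 5: 9.0 dB, -135.0°; ω = 12: -3.9 dB, -157.4°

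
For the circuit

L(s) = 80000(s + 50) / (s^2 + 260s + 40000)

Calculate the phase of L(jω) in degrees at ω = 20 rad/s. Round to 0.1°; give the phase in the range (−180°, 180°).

At s = jω = j20:
zero (s+50): 50 + j20 → |·| = √(50²+20²) = √2900 ≈ 53.852, ∠ = arctan(20/50) ≈ 21.80°
quadratic: (j20)² + 260·j20 + 40000 = 39600 + j5200 → |·| ≈ 39940, ∠ ≈ 7.48°
∠L = 21.80° − 7.48° = 14.32°

14.3°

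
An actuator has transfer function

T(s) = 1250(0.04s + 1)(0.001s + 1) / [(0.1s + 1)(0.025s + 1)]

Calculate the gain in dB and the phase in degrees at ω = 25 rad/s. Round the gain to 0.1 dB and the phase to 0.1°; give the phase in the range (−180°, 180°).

54.9 dB, -53.8°

At ω = 25 rad/s:
zero (1 + j25·0.04) = 1 + j1 → |·| ≈ 1.4142, ∠ ≈ 45.00°
zero (1 + j25·0.001) = 1 + j0.025 → |·| ≈ 1.0003, ∠ ≈ 1.43°
pole (1 + j25·0.1) = 1 + j2.5 → |·| ≈ 2.6926, ∠ ≈ 68.20°
pole (1 + j25·0.025) = 1 + j0.625 → |·| ≈ 1.1792, ∠ ≈ 32.01°
|T| = 1250 · 1.4142 · 1.0003 / (2.6926 · 1.1792) ≈ 556.92
Gain = 20 log₁₀(556.92) ≈ 54.92 dB
∠T = (45.00° + 1.43°) − (68.20° + 32.01°) = -53.78°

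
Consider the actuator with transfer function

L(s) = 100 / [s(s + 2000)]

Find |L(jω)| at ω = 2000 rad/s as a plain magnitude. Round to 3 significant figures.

1.77e-05

At s = jω = j2000:
pole (s+2000): 2000 + j2000 → |·| = √(2000²+2000²) = √8000000 ≈ 2828.4, ∠ = arctan(2000/2000) ≈ 45.00°
pole at origin: |s| = 2000, ∠ = 90.00° (in denominator)
|L| = 100 / 5.6568e+06 ≈ 1.7678e-05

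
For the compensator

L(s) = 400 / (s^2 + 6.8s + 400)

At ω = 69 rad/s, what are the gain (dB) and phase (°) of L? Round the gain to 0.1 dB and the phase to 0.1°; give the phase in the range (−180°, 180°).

-20.8 dB, -173.9°

At s = jω = j69:
quadratic: (j69)² + 6.8·j69 + 400 = -4361 + j469.2 → |·| ≈ 4386.2, ∠ ≈ 173.86°
|L| = 400 / 4386.2 ≈ 0.091195
Gain = 20 log₁₀(0.091195) ≈ -20.80 dB
∠L = 0.00° − 173.86° = -173.86°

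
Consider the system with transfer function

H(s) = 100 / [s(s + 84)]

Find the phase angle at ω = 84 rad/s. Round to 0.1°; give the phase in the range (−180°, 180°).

At s = jω = j84:
pole (s+84): 84 + j84 → |·| = √(84²+84²) = √14112 ≈ 118.79, ∠ = arctan(84/84) ≈ 45.00°
pole at origin: |s| = 84, ∠ = 90.00° (in denominator)
∠H = 0.00° − 135.00° = -135.00°

-135.0°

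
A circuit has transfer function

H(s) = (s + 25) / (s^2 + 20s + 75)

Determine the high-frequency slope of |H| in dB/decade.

-20 dB/decade

Each pole contributes −20 dB/decade at high frequency; each zero contributes +20 dB/decade.
Net: 1 zero(s) − 2 pole(s) → -20 dB/decade.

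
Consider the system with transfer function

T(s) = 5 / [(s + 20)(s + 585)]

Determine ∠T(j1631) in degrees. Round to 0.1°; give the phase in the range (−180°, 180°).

At s = jω = j1631:
pole (s+20): 20 + j1631 → |·| = √(20²+1631²) = √2660561 ≈ 1631.1, ∠ = arctan(1631/20) ≈ 89.30°
pole (s+585): 585 + j1631 → |·| = √(585²+1631²) = √3002386 ≈ 1732.7, ∠ = arctan(1631/585) ≈ 70.27°
∠T = 0.00° − 159.57° = -159.57°

-159.6°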